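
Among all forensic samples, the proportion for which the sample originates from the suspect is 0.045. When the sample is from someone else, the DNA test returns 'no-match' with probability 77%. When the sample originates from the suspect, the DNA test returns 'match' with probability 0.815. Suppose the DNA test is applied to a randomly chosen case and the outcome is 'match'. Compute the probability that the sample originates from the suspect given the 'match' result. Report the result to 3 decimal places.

Write H for 'the sample originates from the suspect'. Prior odds H:¬H = 0.045/0.955 = 0.047120. For the 'match' outcome, the likelihood ratio is 0.815/0.23 = 3.5435.
Posterior odds = 0.047120 × 3.5435 = 0.16697, so P(H|E) = 0.16697/(1+0.16697) = 0.143.

P(H | E) ≈ 0.143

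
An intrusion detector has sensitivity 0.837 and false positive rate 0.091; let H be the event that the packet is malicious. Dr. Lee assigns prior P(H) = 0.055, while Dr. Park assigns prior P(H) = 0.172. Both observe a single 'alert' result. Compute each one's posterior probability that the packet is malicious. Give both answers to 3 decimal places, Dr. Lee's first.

P('+'|H) = 0.837, P('+'|¬H) = 0.091.
Dr. Lee: numerator 0.837·0.055 = 0.046035; evidence = 0.046035+0.091·0.945 = 0.13203; posterior = 0.349.
Dr. Park: numerator 0.837·0.172 = 0.14396; evidence = 0.14396+0.091·0.828 = 0.21931; posterior = 0.656.

Dr. Lee: 0.349; Dr. Park: 0.656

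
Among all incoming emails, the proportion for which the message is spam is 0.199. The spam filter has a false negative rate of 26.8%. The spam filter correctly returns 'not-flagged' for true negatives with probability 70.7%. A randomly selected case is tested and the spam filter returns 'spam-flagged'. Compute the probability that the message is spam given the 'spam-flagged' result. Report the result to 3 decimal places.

Let H be the event that the message is spam. P(H) = 0.199, so P(¬H) = 0.801. With E the 'spam-flagged' result, P(E|H) = 0.732 and P(E|¬H) = 0.293.
P(E) = 0.732·0.199 + 0.293·0.801 = 0.14567 + 0.23469 = 0.38036.
By Bayes' theorem, P(H|E) = 0.14567 / 0.38036 = 0.383.

P(H | E) ≈ 0.383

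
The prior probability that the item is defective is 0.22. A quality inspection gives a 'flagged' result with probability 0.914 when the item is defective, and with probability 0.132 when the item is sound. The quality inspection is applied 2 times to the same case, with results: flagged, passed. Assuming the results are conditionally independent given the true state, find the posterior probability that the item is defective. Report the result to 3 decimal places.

Let H be the event that the item is defective; start with P(H) = 0.22. P('flagged'|H) = 0.914, P('flagged'|¬H) = 0.132.
Update on result 1 ('flagged'): P(H) ← 0.914·0.2200 / (0.914·0.2200 + 0.132·0.7800) = 0.20108/0.30404 = 0.6614.
Update on result 2 ('passed'): P(H) ← 0.086·0.6614 / (0.086·0.6614 + 0.868·0.3386) = 0.056877/0.35082 = 0.1621.

Posterior P(H) ≈ 0.162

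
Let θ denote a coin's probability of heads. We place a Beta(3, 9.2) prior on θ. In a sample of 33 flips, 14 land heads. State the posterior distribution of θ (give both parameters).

Posterior: Beta(17, 28.2)

Observing 14 successes and 19 failures updates Beta(3, 9.2) by adding the success and failure counts to the two shape parameters: α = 3+14 = 17, β = 9.2+19 = 28.2.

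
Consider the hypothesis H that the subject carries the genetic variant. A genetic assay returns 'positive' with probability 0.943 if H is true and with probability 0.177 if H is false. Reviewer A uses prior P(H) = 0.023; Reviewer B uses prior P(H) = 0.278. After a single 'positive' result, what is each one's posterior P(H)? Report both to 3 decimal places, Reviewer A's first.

Reviewer A: 0.111; Reviewer B: 0.672

The likelihood ratio for a 'positive' result is 0.943/0.177 = 5.3277.
Reviewer A: prior odds 0.023/0.977 = 0.023541; posterior odds 0.12542; posterior probability 0.111.
Reviewer B: prior odds 0.278/0.722 = 0.38504; posterior odds 2.0514; posterior probability 0.672.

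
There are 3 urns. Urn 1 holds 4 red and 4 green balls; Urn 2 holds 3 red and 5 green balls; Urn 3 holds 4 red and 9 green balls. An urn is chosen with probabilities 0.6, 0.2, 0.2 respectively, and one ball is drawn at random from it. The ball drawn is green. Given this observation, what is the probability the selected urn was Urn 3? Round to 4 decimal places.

P(green|Urn 1) = 0.5; P(green|Urn 2) = 0.625; P(green|Urn 3) = 0.6923.
Prior × likelihood for each source: 0.6·0.5=0.3000, 0.2·0.625=0.1250, 0.2·0.6923=0.1385. Summing gives P(green) = 0.56346.
P(Urn 3 | green) = 0.1385 / 0.56346 = 0.2457.

Posterior probability ≈ 0.2457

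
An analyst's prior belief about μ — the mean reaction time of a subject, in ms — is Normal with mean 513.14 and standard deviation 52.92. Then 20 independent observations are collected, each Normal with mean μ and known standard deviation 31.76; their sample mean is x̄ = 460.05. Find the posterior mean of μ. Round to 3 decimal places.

Posterior mean ≈ 460.989

Prior precision 1/τ₀² = 1/52.92² = 0.00035708; data precision n/σ² = 20/31.76² = 0.0198275.
Posterior precision = 0.00035708 + 0.0198275 = 0.0201846.
Posterior mean = (0.00035708·513.14 + 0.0198275·460.05) / 0.0201846 = 460.989.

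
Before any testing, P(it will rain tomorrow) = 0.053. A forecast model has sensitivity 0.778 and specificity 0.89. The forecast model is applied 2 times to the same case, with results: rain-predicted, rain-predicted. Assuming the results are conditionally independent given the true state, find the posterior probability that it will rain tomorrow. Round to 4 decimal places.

With H the event that it will rain tomorrow, the joint likelihood of the observed sequence is P(data|H) = 0.778·0.778 = 0.60528 and P(data|¬H) = 0.11·0.11 = 0.012100.
Bayes: P(H|data) = 0.053·0.60528 / (0.053·0.60528 + 0.947·0.012100) = 0.032080/0.043539 = 0.7368.

Posterior P(H) ≈ 0.7368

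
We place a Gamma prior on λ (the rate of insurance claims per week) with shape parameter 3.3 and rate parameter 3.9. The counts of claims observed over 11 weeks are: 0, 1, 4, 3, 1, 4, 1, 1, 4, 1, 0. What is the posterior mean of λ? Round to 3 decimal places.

Total count ∑xᵢ = 20 over n = 11 weeks.
Gamma is conjugate to the Poisson likelihood: posterior is Gamma(shape = 3.3+20 = 23.3, rate = 3.9+11 = 14.9).
E[λ | data] = 23.3/14.9 = 1.564.

Posterior mean ≈ 1.564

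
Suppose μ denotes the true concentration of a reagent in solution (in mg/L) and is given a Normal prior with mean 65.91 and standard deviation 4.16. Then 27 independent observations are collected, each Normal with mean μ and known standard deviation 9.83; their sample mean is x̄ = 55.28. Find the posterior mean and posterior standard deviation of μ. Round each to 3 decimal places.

Posterior mean ≈ 57.102; posterior SD ≈ 1.722

Prior precision 1/τ₀² = 1/4.16² = 0.0577848; data precision n/σ² = 27/9.83² = 0.279420.
Posterior precision = 0.0577848 + 0.279420 = 0.337204, giving posterior SD = 1/√0.337204 = 1.722.
Posterior mean = (0.0577848·65.91 + 0.279420·55.28) / 0.337204 = 57.102.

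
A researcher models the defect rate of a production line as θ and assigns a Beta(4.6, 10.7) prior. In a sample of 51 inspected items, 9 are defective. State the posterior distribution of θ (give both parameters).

Posterior: Beta(13.6, 52.7)

Observing 9 successes and 42 failures updates Beta(4.6, 10.7) by adding the success and failure counts to the two shape parameters: α = 4.6+9 = 13.6, β = 10.7+42 = 52.7.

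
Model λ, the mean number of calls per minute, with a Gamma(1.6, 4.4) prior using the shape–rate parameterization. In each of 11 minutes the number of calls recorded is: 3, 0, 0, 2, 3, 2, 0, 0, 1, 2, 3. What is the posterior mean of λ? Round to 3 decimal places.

Posterior mean ≈ 1.143

Total count ∑xᵢ = 16 over n = 11 minutes.
Gamma is conjugate to the Poisson likelihood: posterior is Gamma(shape = 1.6+16 = 17.6, rate = 4.4+11 = 15.4).
Posterior mean = shape/rate = 17.6/15.4 = 1.143.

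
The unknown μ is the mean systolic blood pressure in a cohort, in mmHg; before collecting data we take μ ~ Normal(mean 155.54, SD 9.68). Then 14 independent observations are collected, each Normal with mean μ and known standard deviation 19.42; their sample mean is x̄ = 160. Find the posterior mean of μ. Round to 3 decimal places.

Prior precision 1/τ₀² = 1/9.68² = 0.0106721; data precision n/σ² = 14/19.42² = 0.0371218.
Posterior precision = 0.0106721 + 0.0371218 = 0.0477939.
Posterior mean = (0.0106721·155.54 + 0.0371218·160) / 0.0477939 = 159.004.

Posterior mean ≈ 159.004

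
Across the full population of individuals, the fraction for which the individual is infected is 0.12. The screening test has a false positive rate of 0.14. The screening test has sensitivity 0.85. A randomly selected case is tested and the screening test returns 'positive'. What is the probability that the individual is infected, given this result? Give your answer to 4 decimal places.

P(H | E) ≈ 0.4529

Write H for 'the individual is infected'. Prior odds H:¬H = 0.12/0.88 = 0.13636. For the 'positive' outcome, the likelihood ratio is 0.85/0.14 = 6.0714.
Posterior odds = 0.13636 × 6.0714 = 0.82792, so P(H|E) = 0.82792/(1+0.82792) = 0.4529.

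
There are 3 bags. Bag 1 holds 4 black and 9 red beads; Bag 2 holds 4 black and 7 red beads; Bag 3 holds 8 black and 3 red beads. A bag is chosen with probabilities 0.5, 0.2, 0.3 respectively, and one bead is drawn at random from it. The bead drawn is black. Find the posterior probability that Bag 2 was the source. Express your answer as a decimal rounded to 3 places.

Posterior probability ≈ 0.164

P(black|Bag 1) = 0.3077; P(black|Bag 2) = 0.3636; P(black|Bag 3) = 0.7273.
Prior × likelihood for each source: 0.5·0.3077=0.1538, 0.2·0.3636=0.07273, 0.3·0.7273=0.2182. Summing gives P(black) = 0.44476.
P(Bag 2 | black) = 0.07273 / 0.44476 = 0.164.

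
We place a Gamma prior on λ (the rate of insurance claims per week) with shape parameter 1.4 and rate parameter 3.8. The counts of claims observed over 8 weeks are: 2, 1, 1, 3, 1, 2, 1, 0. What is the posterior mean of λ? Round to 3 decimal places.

Total count ∑xᵢ = 11 over n = 8 weeks.
Gamma is conjugate to the Poisson likelihood: posterior is Gamma(shape = 1.4+11 = 12.4, rate = 3.8+8 = 11.8).
Posterior mean = shape/rate = 12.4/11.8 = 1.051.

Posterior mean ≈ 1.051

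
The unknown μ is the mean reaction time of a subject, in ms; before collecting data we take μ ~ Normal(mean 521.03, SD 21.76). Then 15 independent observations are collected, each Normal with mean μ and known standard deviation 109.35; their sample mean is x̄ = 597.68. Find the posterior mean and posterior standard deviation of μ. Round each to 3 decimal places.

With known σ, the Normal prior is conjugate. Weight on the data is w = (n/σ²)/(n/σ² + 1/τ₀²) = 0.00125445/(0.00125445+0.00211194) = 0.37264.
Posterior mean = w·x̄ + (1−w)·μ₀ = 0.37264·597.68 + 0.62736·521.03 = 549.593. Posterior variance = 1/(0.00125445+0.00211194) = 297.054, so SD = 17.235.

Posterior mean ≈ 549.593; posterior SD ≈ 17.235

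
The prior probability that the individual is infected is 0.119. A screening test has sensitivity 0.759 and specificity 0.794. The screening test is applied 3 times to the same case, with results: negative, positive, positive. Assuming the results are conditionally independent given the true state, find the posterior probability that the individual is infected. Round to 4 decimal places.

Let H be the event that the individual is infected; start with P(H) = 0.119. P('positive'|H) = 0.759, P('positive'|¬H) = 0.206.
Update on result 1 ('negative'): P(H) ← 0.241·0.1190 / (0.241·0.1190 + 0.794·0.8810) = 0.028679/0.72819 = 0.0394.
Update on result 2 ('positive'): P(H) ← 0.759·0.0394 / (0.759·0.0394 + 0.206·0.9606) = 0.029892/0.22778 = 0.1312.
Update on result 3 ('positive'): P(H) ← 0.759·0.1312 / (0.759·0.1312 + 0.206·0.8688) = 0.099606/0.27857 = 0.3576.

Posterior P(H) ≈ 0.3576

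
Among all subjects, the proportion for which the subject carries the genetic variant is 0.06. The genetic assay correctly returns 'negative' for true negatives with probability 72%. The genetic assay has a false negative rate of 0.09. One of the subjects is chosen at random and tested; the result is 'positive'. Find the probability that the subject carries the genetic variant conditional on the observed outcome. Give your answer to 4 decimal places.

Let H be the event that the subject carries the genetic variant. P(H) = 0.06, so P(¬H) = 0.94. With E the 'positive' result, P(E|H) = 0.91 and P(E|¬H) = 0.28.
P(E) = 0.91·0.06 + 0.28·0.94 = 0.054600 + 0.26320 = 0.31780.
By Bayes' theorem, P(H|E) = 0.054600 / 0.31780 = 0.1718.

P(H | E) ≈ 0.1718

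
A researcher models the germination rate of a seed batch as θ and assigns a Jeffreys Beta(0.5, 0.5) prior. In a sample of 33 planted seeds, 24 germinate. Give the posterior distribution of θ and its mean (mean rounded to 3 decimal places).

Posterior: Beta(24.5, 9.5); mean ≈ 0.721

Observing 24 successes and 9 failures updates Beta(0.5, 0.5) by adding the success and failure counts to the two shape parameters: α = 0.5+24 = 24.5, β = 0.5+9 = 9.5.
E[θ | data] = 24.5/(24.5+9.5) = 0.721.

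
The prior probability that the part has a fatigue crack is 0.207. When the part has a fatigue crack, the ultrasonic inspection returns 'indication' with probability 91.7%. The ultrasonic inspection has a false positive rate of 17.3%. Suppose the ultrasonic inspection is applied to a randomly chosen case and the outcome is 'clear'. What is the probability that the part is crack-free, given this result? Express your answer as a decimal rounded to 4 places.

P(¬H | E) ≈ 0.9745

Let H be the event that the part has a fatigue crack. P(H) = 0.207, so P(¬H) = 0.793. With E the 'clear' result, P(E|H) = 0.083 and P(E|¬H) = 0.827.
P(E) = 0.083·0.207 + 0.827·0.793 = 0.017181 + 0.65581 = 0.67299.
By Bayes' theorem, P(H|E) = 0.017181 / 0.67299 = 0.0255. Hence P(¬H|E) = 1 − 0.0255 = 0.9745.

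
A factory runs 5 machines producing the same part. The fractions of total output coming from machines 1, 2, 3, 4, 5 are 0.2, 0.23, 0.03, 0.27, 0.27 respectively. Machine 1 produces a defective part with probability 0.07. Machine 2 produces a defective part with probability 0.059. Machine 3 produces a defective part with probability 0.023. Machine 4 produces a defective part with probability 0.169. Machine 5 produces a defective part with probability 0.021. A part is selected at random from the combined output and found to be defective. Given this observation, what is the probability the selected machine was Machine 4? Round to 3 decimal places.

P(defective|M1) = 0.07; P(defective|M2) = 0.059; P(defective|M3) = 0.023; P(defective|M4) = 0.169; P(defective|M5) = 0.021.
Prior × likelihood for each source: 0.2·0.07=0.01400, 0.23·0.059=0.01357, 0.03·0.023=0.0006900, 0.27·0.169=0.04563, 0.27·0.021=0.005670. Summing gives P(defective) = 0.079560.
P(Machine 4 | defective) = 0.04563 / 0.079560 = 0.574.

Posterior probability ≈ 0.574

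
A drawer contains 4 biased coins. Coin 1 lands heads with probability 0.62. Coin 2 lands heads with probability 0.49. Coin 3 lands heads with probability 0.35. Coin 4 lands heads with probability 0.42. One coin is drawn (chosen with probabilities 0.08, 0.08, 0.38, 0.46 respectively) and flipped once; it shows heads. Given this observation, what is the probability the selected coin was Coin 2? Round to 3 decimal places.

Tabulate prior·likelihood by source: [1] prior 0.08, lik 0.62, product 0.04960; [2] prior 0.08, lik 0.49, product 0.03920; [3] prior 0.38, lik 0.35, product 0.1330; [4] prior 0.46, lik 0.42, product 0.1932.
Normalizing constant = 0.41500; the posterior for Coin 2 is its product over the sum, 0.03920/0.41500 = 0.094.

Posterior probability ≈ 0.094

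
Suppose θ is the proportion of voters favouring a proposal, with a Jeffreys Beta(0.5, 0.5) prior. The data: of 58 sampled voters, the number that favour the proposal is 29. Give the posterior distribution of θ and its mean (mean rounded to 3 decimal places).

The binomial likelihood is conjugate to the Beta prior: with 29 successes and 29 failures, the posterior is Beta(0.5+29, 0.5+29) = Beta(29.5, 29.5).
E[θ | data] = 29.5/(29.5+29.5) = 0.500.

Posterior: Beta(29.5, 29.5); mean ≈ 0.500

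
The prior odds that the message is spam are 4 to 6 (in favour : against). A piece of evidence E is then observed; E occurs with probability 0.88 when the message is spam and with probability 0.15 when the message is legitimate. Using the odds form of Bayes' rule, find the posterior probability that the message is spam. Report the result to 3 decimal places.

Prior odds = 4/6 = 0.66667. In log-odds, ln(0.66667) = -0.40547.
Add log likelihood ratio: ln(5.8667) = 1.7693.
Posterior log-odds = 1.3638, so posterior odds = exp(1.3638) = 3.9111. Converting, P(H|E) = 3.9111/4.9111 = 0.796.

Posterior probability ≈ 0.796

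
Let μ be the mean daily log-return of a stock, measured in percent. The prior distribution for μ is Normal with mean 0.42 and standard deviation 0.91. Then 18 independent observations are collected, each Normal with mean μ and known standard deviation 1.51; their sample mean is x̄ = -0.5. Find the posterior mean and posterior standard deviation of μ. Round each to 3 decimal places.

With known σ, the Normal prior is conjugate. Weight on the data is w = (n/σ²)/(n/σ² + 1/τ₀²) = 7.89439/(7.89439+1.20758) = 0.86733.
Posterior mean = w·x̄ + (1−w)·μ₀ = 0.86733·-0.5 + 0.13267·0.42 = -0.378. Posterior variance = 1/(7.89439+1.20758) = 0.109866, so SD = 0.331.

Posterior mean ≈ -0.378; posterior SD ≈ 0.331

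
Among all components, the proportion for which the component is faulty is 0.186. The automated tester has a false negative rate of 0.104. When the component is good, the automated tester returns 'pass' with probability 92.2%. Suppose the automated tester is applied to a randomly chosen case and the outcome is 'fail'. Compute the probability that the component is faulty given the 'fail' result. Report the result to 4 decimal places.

Write H for 'the component is faulty'. Prior odds H:¬H = 0.186/0.814 = 0.22850. For the 'fail' outcome, the likelihood ratio is 0.896/0.078 = 11.487.
Posterior odds = 0.22850 × 11.487 = 2.6248, so P(H|E) = 2.6248/(1+2.6248) = 0.7241.

P(H | E) ≈ 0.7241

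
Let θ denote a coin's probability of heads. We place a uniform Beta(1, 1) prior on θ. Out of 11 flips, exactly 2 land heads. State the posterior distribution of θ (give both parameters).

Posterior: Beta(3, 10)

Observing 2 successes and 9 failures updates Beta(1, 1) by adding the success and failure counts to the two shape parameters: α = 1+2 = 3, β = 1+9 = 10.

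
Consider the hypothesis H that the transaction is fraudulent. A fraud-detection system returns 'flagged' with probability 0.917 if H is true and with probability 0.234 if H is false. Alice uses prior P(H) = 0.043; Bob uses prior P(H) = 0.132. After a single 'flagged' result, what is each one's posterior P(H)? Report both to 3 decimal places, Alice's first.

P('+'|H) = 0.917, P('+'|¬H) = 0.234.
Alice: numerator 0.917·0.043 = 0.039431; evidence = 0.039431+0.234·0.957 = 0.26337; posterior = 0.150.
Bob: numerator 0.917·0.132 = 0.12104; evidence = 0.12104+0.234·0.868 = 0.32416; posterior = 0.373.

Alice: 0.150; Bob: 0.373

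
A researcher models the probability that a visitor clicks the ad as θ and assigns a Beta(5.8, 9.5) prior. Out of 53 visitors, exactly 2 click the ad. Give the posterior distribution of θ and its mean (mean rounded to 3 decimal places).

Posterior: Beta(7.8, 60.5); mean ≈ 0.114

The binomial likelihood is conjugate to the Beta prior: with 2 successes and 51 failures, the posterior is Beta(5.8+2, 9.5+51) = Beta(7.8, 60.5).
Posterior mean = α/(α+β) = 7.8/68.3 = 0.114.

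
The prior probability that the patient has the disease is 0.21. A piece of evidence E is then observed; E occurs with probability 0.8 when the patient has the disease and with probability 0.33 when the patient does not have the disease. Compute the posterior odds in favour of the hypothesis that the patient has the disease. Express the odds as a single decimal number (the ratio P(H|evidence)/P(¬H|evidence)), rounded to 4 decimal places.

Posterior odds ≈ 0.6444

Prior odds = 0.21/(1−0.21) = 0.26582.
Likelihood ratio for E = 0.8/0.33 = 2.4242.
Posterior odds = prior odds × LR = 0.64442.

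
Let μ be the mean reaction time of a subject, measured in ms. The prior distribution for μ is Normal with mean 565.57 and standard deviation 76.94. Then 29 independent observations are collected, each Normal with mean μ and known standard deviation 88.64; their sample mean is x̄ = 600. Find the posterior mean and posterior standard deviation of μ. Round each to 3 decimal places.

Posterior mean ≈ 598.493; posterior SD ≈ 16.096

Prior precision 1/τ₀² = 1/76.94² = 0.00016893; data precision n/σ² = 29/88.64² = 0.00369095.
Posterior precision = 0.00016893 + 0.00369095 = 0.00385988, giving posterior SD = 1/√0.00385988 = 16.096.
Posterior mean = (0.00016893·565.57 + 0.00369095·600) / 0.00385988 = 598.493.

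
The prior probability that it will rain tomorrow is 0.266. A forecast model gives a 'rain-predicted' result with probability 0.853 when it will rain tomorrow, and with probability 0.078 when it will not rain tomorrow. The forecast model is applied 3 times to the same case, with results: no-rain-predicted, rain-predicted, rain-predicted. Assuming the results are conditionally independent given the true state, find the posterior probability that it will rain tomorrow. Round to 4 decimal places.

Let H be the event that it will rain tomorrow; start with P(H) = 0.266. P('rain-predicted'|H) = 0.853, P('rain-predicted'|¬H) = 0.078.
Update on result 1 ('no-rain-predicted'): P(H) ← 0.147·0.2660 / (0.147·0.2660 + 0.922·0.7340) = 0.039102/0.71585 = 0.0546.
Update on result 2 ('rain-predicted'): P(H) ← 0.853·0.0546 / (0.853·0.0546 + 0.078·0.9454) = 0.046594/0.12033 = 0.3872.
Update on result 3 ('rain-predicted'): P(H) ← 0.853·0.3872 / (0.853·0.3872 + 0.078·0.6128) = 0.33029/0.37808 = 0.8736.

Posterior P(H) ≈ 0.8736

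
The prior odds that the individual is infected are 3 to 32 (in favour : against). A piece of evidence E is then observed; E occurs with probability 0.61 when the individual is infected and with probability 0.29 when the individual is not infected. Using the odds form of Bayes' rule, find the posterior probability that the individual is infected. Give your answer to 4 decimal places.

Posterior probability ≈ 0.1647

Prior odds = 3/32 = 0.093750.
Likelihood ratio for E = 0.61/0.29 = 2.1034.
Posterior odds = prior odds × LR = 0.19720.
Posterior probability = odds/(1+odds) = 0.19720/1.1972 = 0.1647.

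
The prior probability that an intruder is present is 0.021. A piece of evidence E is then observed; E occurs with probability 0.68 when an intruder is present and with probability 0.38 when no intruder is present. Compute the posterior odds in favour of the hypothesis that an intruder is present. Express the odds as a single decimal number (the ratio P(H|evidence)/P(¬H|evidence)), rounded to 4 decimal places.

Posterior odds ≈ 0.0384

Prior odds = 0.021/(1−0.021) = 0.021450.
Likelihood ratio for E = 0.68/0.38 = 1.7895.
Posterior odds = prior odds × LR = 0.038385.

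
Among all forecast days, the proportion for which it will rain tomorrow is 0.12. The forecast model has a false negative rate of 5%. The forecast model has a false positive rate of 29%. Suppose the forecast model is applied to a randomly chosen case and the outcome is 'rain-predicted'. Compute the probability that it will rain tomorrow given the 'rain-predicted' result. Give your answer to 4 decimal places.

P(H | E) ≈ 0.3088

Let H be the event that it will rain tomorrow. P(H) = 0.12, so P(¬H) = 0.88. With E the 'rain-predicted' result, P(E|H) = 0.95 and P(E|¬H) = 0.29.
P(E) = 0.95·0.12 + 0.29·0.88 = 0.11400 + 0.25520 = 0.36920.
By Bayes' theorem, P(H|E) = 0.11400 / 0.36920 = 0.3088.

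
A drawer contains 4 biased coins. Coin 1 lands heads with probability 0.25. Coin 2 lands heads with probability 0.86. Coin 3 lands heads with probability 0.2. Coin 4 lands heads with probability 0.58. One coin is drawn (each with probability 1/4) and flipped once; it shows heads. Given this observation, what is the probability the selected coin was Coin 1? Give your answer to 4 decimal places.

Tabulate prior·likelihood by source: [1] prior 0.25, lik 0.25, product 0.06250; [2] prior 0.25, lik 0.86, product 0.2150; [3] prior 0.25, lik 0.2, product 0.05000; [4] prior 0.25, lik 0.58, product 0.1450.
Normalizing constant = 0.47250; the posterior for Coin 1 is its product over the sum, 0.06250/0.47250 = 0.1323.

Posterior probability ≈ 0.1323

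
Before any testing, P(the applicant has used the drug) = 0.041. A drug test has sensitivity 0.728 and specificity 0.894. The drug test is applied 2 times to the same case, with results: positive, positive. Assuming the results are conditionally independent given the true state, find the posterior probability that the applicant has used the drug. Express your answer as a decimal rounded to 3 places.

Let H be the event that the applicant has used the drug; start with P(H) = 0.041. P('positive'|H) = 0.728, P('positive'|¬H) = 0.106.
Update on result 1 ('positive'): P(H) ← 0.728·0.0410 / (0.728·0.0410 + 0.106·0.9590) = 0.029848/0.13150 = 0.2270.
Update on result 2 ('positive'): P(H) ← 0.728·0.2270 / (0.728·0.2270 + 0.106·0.7730) = 0.16524/0.24718 = 0.6685.

Posterior P(H) ≈ 0.668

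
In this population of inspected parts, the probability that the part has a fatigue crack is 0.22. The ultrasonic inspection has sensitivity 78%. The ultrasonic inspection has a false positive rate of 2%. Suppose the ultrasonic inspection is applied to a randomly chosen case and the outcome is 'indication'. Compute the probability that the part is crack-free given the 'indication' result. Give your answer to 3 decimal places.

Let H be the event that the part has a fatigue crack. P(H) = 0.22, so P(¬H) = 0.78. With E the 'indication' result, P(E|H) = 0.78 and P(E|¬H) = 0.02.
P(E) = 0.78·0.22 + 0.02·0.78 = 0.17160 + 0.015600 = 0.18720.
By Bayes' theorem, P(H|E) = 0.17160 / 0.18720 = 0.917. Hence P(¬H|E) = 1 − 0.917 = 0.083.

P(¬H | E) ≈ 0.083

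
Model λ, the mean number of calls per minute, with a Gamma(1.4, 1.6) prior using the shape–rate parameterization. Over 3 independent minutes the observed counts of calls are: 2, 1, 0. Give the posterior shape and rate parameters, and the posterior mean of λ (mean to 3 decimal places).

The Poisson likelihood adds the total count to the shape and the number of exposure periods to the rate. Here ∑xᵢ = 3 and n = 3, so shape 1.4→4.4 and rate 1.6→4.6.
E[λ | data] = 4.4/4.6 = 0.957.

Posterior: Gamma(shape=4.4, rate=4.6); mean ≈ 0.957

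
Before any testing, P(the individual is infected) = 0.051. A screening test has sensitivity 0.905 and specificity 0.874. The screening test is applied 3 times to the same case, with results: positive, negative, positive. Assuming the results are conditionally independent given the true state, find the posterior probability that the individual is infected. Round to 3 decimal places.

Posterior P(H) ≈ 0.232

Let H be the event that the individual is infected; start with P(H) = 0.051. P('positive'|H) = 0.905, P('positive'|¬H) = 0.126.
Update on result 1 ('positive'): P(H) ← 0.905·0.0510 / (0.905·0.0510 + 0.126·0.9490) = 0.046155/0.16573 = 0.2785.
Update on result 2 ('negative'): P(H) ← 0.095·0.2785 / (0.095·0.2785 + 0.874·0.7215) = 0.026457/0.65705 = 0.0403.
Update on result 3 ('positive'): P(H) ← 0.905·0.0403 / (0.905·0.0403 + 0.126·0.9597) = 0.036441/0.15737 = 0.2316.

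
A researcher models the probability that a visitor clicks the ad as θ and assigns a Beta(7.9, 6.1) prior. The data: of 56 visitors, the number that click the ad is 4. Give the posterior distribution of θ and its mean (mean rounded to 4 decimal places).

Observing 4 successes and 52 failures updates Beta(7.9, 6.1) by adding the success and failure counts to the two shape parameters: α = 7.9+4 = 11.9, β = 6.1+52 = 58.1.
Posterior mean = α/(α+β) = 11.9/70 = 0.1700.

Posterior: Beta(11.9, 58.1); mean ≈ 0.1700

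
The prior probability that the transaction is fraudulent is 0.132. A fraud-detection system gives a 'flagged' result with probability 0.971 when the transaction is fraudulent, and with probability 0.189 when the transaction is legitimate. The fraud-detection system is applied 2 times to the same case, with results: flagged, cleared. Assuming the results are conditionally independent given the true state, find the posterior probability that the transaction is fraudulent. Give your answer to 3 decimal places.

With H the event that the transaction is fraudulent, the joint likelihood of the observed sequence is P(data|H) = 0.971·0.029 = 0.028159 and P(data|¬H) = 0.189·0.811 = 0.15328.
Bayes: P(H|data) = 0.132·0.028159 / (0.132·0.028159 + 0.868·0.15328) = 0.0037170/0.13676 = 0.0272.

Posterior P(H) ≈ 0.027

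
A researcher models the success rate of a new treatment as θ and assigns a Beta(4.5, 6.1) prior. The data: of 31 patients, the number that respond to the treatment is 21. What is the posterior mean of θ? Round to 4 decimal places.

The binomial likelihood is conjugate to the Beta prior: with 21 successes and 10 failures, the posterior is Beta(4.5+21, 6.1+10) = Beta(25.5, 16.1).
E[θ | data] = 25.5/(25.5+16.1) = 0.6130.

Posterior mean ≈ 0.6130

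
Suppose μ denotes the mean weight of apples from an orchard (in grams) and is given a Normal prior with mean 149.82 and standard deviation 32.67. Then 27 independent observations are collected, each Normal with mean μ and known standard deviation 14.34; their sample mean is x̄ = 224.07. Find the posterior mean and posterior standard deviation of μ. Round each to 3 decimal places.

With known σ, the Normal prior is conjugate. Weight on the data is w = (n/σ²)/(n/σ² + 1/τ₀²) = 0.131300/(0.131300+0.00093692) = 0.99291.
Posterior mean = w·x̄ + (1−w)·μ₀ = 0.99291·224.07 + 0.0070851·149.82 = 223.544. Posterior variance = 1/(0.131300+0.00093692) = 7.56217, so SD = 2.750.

Posterior mean ≈ 223.544; posterior SD ≈ 2.750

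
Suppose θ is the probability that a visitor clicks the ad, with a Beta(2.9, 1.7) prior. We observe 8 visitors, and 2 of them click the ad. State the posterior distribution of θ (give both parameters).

Posterior: Beta(4.9, 7.7)

Observing 2 successes and 6 failures updates Beta(2.9, 1.7) by adding the success and failure counts to the two shape parameters: α = 2.9+2 = 4.9, β = 1.7+6 = 7.7.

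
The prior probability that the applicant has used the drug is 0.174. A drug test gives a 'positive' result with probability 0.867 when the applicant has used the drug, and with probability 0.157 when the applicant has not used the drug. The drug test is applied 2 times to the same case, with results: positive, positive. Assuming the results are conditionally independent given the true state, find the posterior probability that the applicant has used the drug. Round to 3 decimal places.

With H the event that the applicant has used the drug, the joint likelihood of the observed sequence is P(data|H) = 0.867·0.867 = 0.75169 and P(data|¬H) = 0.157·0.157 = 0.024649.
Bayes: P(H|data) = 0.174·0.75169 / (0.174·0.75169 + 0.826·0.024649) = 0.13079/0.15115 = 0.8653.

Posterior P(H) ≈ 0.865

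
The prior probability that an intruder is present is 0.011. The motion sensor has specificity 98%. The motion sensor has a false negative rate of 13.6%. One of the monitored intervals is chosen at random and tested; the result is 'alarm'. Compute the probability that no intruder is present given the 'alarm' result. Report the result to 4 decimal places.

Let H be the event that an intruder is present. P(H) = 0.011, so P(¬H) = 0.989. With E the 'alarm' result, P(E|H) = 0.864 and P(E|¬H) = 0.02.
P(E) = 0.864·0.011 + 0.02·0.989 = 0.0095040 + 0.019780 = 0.029284.
By Bayes' theorem, P(H|E) = 0.0095040 / 0.029284 = 0.3245. Hence P(¬H|E) = 1 − 0.3245 = 0.6755.

P(¬H | E) ≈ 0.6755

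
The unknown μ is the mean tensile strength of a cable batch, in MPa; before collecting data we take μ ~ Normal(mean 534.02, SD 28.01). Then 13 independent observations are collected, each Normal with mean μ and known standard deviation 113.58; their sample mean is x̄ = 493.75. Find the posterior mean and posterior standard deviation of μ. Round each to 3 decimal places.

Posterior mean ≈ 516.239; posterior SD ≈ 20.932

With known σ, the Normal prior is conjugate. Weight on the data is w = (n/σ²)/(n/σ² + 1/τ₀²) = 0.00100772/(0.00100772+0.00127460) = 0.44153.
Posterior mean = w·x̄ + (1−w)·μ₀ = 0.44153·493.75 + 0.55847·534.02 = 516.239. Posterior variance = 1/(0.00100772+0.00127460) = 438.151, so SD = 20.932.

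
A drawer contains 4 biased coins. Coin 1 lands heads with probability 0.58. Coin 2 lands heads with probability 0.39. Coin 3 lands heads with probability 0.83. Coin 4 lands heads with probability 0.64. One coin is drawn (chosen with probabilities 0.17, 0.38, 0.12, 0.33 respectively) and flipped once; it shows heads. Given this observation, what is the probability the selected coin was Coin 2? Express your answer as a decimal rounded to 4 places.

Posterior probability ≈ 0.2658

Tabulate prior·likelihood by source: [1] prior 0.17, lik 0.58, product 0.09860; [2] prior 0.38, lik 0.39, product 0.1482; [3] prior 0.12, lik 0.83, product 0.09960; [4] prior 0.33, lik 0.64, product 0.2112.
Normalizing constant = 0.55760; the posterior for Coin 2 is its product over the sum, 0.1482/0.55760 = 0.2658.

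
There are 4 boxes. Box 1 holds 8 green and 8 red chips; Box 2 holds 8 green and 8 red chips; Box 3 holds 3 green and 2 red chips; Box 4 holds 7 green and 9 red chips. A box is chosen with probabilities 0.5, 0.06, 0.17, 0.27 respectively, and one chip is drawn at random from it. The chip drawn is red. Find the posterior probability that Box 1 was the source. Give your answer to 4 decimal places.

Posterior probability ≈ 0.5001

P(red|Box 1) = 0.5; P(red|Box 2) = 0.5; P(red|Box 3) = 0.4; P(red|Box 4) = 0.5625.
Prior × likelihood for each source: 0.5·0.5=0.2500, 0.06·0.5=0.03000, 0.17·0.4=0.06800, 0.27·0.5625=0.1519. Summing gives P(red) = 0.49988.
P(Box 1 | red) = 0.2500 / 0.49988 = 0.5001.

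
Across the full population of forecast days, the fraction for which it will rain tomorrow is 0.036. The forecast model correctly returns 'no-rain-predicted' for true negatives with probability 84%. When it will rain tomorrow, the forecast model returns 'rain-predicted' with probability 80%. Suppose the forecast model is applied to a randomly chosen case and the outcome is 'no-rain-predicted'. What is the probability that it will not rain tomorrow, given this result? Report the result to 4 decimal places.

Write H for 'it will rain tomorrow'. Prior odds H:¬H = 0.036/0.964 = 0.037344. For the 'no-rain-predicted' outcome, the likelihood ratio is 0.2/0.84 = 0.23810.
Posterior odds = 0.037344 × 0.23810 = 0.0088915, so P(H|E) = 0.0088915/(1+0.0088915) = 0.0088. Then P(¬H|E) = 1 − 0.0088 = 0.9912.

P(¬H | E) ≈ 0.9912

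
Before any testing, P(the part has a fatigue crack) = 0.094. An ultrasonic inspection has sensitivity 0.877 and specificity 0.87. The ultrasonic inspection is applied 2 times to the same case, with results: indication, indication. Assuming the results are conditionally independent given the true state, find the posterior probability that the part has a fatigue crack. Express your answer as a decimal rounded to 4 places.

Posterior P(H) ≈ 0.8252

Let H be the event that the part has a fatigue crack; start with P(H) = 0.094. P('indication'|H) = 0.877, P('indication'|¬H) = 0.13.
Update on result 1 ('indication'): P(H) ← 0.877·0.0940 / (0.877·0.0940 + 0.13·0.9060) = 0.082438/0.20022 = 0.4117.
Update on result 2 ('indication'): P(H) ← 0.877·0.4117 / (0.877·0.4117 + 0.13·0.5883) = 0.36110/0.43757 = 0.8252.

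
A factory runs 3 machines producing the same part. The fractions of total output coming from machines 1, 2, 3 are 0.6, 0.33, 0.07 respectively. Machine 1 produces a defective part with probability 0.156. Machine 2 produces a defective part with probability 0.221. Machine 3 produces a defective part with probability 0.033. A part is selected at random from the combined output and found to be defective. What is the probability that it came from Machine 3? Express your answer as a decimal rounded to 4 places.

Posterior probability ≈ 0.0137

P(defective|M1) = 0.156; P(defective|M2) = 0.221; P(defective|M3) = 0.033.
Prior × likelihood for each source: 0.6·0.156=0.09360, 0.33·0.221=0.07293, 0.07·0.033=0.002310. Summing gives P(defective) = 0.16884.
P(Machine 3 | defective) = 0.002310 / 0.16884 = 0.0137.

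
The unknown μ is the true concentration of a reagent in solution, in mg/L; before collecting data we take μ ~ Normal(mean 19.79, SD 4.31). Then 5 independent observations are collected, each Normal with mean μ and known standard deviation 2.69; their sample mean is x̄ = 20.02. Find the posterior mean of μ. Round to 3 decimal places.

Posterior mean ≈ 20.003

Prior precision 1/τ₀² = 1/4.31² = 0.0538326; data precision n/σ² = 5/2.69² = 0.690980.
Posterior precision = 0.0538326 + 0.690980 = 0.744813.
Posterior mean = (0.0538326·19.79 + 0.690980·20.02) / 0.744813 = 20.003.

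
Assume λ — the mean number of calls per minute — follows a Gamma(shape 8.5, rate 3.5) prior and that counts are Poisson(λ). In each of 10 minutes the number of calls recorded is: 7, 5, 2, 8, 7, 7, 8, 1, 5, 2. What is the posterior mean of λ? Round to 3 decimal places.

Posterior mean ≈ 4.481

Total count ∑xᵢ = 52 over n = 10 minutes.
Gamma is conjugate to the Poisson likelihood: posterior is Gamma(shape = 8.5+52 = 60.5, rate = 3.5+10 = 13.5).
E[λ | data] = 60.5/13.5 = 4.481.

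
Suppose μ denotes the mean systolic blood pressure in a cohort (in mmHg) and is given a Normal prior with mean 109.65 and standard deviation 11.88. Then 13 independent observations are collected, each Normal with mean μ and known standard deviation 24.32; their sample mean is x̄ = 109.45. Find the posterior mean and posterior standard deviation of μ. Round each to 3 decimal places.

Posterior mean ≈ 109.499; posterior SD ≈ 5.866

With known σ, the Normal prior is conjugate. Weight on the data is w = (n/σ²)/(n/σ² + 1/τ₀²) = 0.0219794/(0.0219794+0.00708544) = 0.75622.
Posterior mean = w·x̄ + (1−w)·μ₀ = 0.75622·109.45 + 0.24378·109.65 = 109.499. Posterior variance = 1/(0.0219794+0.00708544) = 34.4058, so SD = 5.866.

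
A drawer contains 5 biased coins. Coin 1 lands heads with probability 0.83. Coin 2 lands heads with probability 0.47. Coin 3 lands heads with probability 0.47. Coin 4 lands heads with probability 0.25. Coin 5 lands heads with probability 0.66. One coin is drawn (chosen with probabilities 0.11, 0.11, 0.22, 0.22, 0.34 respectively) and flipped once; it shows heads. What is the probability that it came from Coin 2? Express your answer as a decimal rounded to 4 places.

Posterior probability ≈ 0.0983

Tabulate prior·likelihood by source: [1] prior 0.11, lik 0.83, product 0.09130; [2] prior 0.11, lik 0.47, product 0.05170; [3] prior 0.22, lik 0.47, product 0.1034; [4] prior 0.22, lik 0.25, product 0.05500; [5] prior 0.34, lik 0.66, product 0.2244.
Normalizing constant = 0.52580; the posterior for Coin 2 is its product over the sum, 0.05170/0.52580 = 0.0983.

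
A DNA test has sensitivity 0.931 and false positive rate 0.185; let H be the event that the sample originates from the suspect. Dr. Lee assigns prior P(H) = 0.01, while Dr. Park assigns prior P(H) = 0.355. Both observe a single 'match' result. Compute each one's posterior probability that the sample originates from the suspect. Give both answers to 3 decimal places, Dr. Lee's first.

Dr. Lee: 0.048; Dr. Park: 0.735

P('+'|H) = 0.931, P('+'|¬H) = 0.185.
Dr. Lee: numerator 0.931·0.01 = 0.0093100; evidence = 0.0093100+0.185·0.99 = 0.19246; posterior = 0.048.
Dr. Park: numerator 0.931·0.355 = 0.33050; evidence = 0.33050+0.185·0.645 = 0.44983; posterior = 0.735.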